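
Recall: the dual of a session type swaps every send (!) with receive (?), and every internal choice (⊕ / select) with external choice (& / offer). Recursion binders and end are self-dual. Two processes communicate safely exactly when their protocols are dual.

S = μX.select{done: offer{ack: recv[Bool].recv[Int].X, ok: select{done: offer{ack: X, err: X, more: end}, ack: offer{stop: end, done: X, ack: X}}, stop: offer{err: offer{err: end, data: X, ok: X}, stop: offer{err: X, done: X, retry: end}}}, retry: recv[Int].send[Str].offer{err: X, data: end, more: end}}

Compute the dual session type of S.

μX.offer{done: select{ack: send[Bool].send[Int].X, ok: offer{done: select{ack: X, err: X, more: end}, ack: select{stop: end, done: X, ack: X}}, stop: select{err: select{err: end, data: X, ok: X}, stop: select{err: X, done: X, retry: end}}}, retry: send[Int].recv[Str].select{err: X, data: end, more: end}}

μX → μX  (binder kept)
  select{done,retry} → offer{done,retry}  (internal→external)
    • done:
      offer{ack,ok,stop} → select{ack,ok,stop}  (offer→select)
        • ack:
          recv[Bool] → send[Bool]
            recv[Int] → send[Int]
              X self-dual
        • ok:
          select{done,ack} → offer{done,ack}  (internal→external)
            • done:
              offer{ack,err,more} → select{ack,err,more}  (offer→select)
                • ack:
                  X self-dual
                • err:
                  X self-dual
                • more:
                  end self-dual
            • ack:
              offer{stop,done,ack} → select{stop,done,ack}  (offer→select)
                • stop:
                  end self-dual
                • done:
                  X self-dual
                • ack:
                  X self-dual
        • stop:
          offer{err,stop} → select{err,stop}  (offer→select)
            • err:
              offer{err,data,ok} → select{err,data,ok}  (offer→select)
                • err:
                  end self-dual
                • data:
                  X self-dual
                • ok:
                  X self-dual
            • stop:
              offer{err,done,retry} → select{err,done,retry}  (offer→select)
                • err:
                  X self-dual
                • done:
                  X self-dual
                • retry:
                  end self-dual
    • retry:
      recv[Int] → send[Int]
        send[Str] → recv[Str]
          offer{err,data,more} → select{err,data,more}  (offer→select)
            • err:
              X self-dual
            • data:
              end self-dual
            • more:
              end self-dual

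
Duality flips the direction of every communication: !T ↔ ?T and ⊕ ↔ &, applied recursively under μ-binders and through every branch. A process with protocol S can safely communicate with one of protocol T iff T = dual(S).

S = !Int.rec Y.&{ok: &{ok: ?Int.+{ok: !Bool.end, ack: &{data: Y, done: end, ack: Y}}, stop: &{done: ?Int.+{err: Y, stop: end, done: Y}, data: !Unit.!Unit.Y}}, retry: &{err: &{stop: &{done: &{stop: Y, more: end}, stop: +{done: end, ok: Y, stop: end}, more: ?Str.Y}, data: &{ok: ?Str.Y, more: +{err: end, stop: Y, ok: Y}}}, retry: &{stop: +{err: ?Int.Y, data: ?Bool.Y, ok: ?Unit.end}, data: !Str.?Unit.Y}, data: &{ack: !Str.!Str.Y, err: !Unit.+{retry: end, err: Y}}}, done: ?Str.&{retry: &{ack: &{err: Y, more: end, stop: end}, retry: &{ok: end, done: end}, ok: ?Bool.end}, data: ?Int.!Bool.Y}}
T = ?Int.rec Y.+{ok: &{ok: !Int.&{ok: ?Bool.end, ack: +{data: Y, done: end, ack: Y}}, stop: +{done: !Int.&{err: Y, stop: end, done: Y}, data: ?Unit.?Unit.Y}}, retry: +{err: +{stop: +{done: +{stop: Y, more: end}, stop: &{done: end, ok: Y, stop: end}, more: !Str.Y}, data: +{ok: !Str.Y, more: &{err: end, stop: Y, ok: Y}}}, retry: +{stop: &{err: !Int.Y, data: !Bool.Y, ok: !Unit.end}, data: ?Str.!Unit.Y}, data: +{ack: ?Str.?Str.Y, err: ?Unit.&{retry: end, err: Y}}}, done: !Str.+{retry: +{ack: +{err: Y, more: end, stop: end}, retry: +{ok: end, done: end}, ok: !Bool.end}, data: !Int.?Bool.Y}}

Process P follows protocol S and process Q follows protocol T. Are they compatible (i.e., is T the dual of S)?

NO

!Int | ?Int  ✓
  rec Y | rec Y  ✓ (μ self-dual)
    &{ok,retry,done} | +{ok,retry,done}  ✓ labels match
      case ok:
        &{ok,stop} | &{ok,stop}  ✗ choice polarity not flipped — not dual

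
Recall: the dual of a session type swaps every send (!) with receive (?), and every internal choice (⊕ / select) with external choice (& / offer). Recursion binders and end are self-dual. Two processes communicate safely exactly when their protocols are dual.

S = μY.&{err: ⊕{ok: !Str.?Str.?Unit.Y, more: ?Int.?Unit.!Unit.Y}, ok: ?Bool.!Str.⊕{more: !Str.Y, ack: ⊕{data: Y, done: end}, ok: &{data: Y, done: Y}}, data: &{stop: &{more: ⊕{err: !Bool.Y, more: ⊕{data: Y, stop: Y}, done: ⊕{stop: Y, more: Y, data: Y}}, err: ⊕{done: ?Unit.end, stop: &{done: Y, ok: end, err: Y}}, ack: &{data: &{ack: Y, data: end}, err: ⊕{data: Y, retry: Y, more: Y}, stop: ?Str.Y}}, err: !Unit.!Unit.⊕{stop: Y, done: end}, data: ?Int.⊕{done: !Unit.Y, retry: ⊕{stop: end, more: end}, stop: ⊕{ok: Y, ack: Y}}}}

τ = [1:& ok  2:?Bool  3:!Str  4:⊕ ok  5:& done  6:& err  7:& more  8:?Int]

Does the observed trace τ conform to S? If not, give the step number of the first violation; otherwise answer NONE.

7

@1 & ok  ok  now at ?Bool.!Str.⊕{more: !Str.μY.…, ack: ⊕{data: μY.…, done: end}, ok: &{data: μY.…, done: μY.…}}
@2 ?Bool  ok  now at !Str.⊕{more: !Str.μY.…, ack: ⊕{data: μY.…, done: end}, ok: &{data: μY.…, done: μY.…}}
@3 !Str  ok  now at ⊕{more: !Str.μY.…, ack: ⊕{data: μY.…, done: end}, ok: &{data: μY.…, done: μY.…}}
@4 ⊕ ok  ok  now at &{data: μY.…, done: μY.…}
@5 & done  ok  now at μY.…
@6 & err  ok  now at ⊕{ok: !Str.?Str.?Unit.μY.…, more: ?Int.?Unit.!Unit.μY.…}
@7 got & more, protocol expects ⊕ ok or ⊕ more  ✗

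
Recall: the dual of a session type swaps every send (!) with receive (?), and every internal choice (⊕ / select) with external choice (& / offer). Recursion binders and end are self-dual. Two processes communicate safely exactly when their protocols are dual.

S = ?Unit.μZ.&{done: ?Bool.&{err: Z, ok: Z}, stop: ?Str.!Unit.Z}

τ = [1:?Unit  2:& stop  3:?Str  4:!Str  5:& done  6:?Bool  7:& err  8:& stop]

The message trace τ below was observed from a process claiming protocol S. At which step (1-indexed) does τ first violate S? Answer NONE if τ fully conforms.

[1] ?Unit  ✓  state: μZ.…
[2] & stop  ✓  state: ?Str.!Unit.μZ.…
[3] ?Str  ✓  state: !Unit.μZ.…
[4] got !Str, protocol expects !Unit  ✗

4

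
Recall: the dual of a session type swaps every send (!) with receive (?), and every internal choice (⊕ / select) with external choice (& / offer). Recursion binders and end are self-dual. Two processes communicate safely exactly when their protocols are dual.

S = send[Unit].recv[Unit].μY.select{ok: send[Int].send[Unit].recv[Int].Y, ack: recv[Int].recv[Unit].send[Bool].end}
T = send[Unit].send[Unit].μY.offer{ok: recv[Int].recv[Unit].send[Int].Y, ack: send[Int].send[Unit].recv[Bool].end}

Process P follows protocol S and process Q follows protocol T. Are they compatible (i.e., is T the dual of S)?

NO

send[Unit] | send[Unit]  ✗ same direction on both sides — not dual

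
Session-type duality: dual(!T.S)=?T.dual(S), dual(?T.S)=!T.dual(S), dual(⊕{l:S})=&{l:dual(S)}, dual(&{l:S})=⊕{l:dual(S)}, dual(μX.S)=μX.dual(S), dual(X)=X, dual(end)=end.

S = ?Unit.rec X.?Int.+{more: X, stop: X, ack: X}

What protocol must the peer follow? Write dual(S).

?Unit → !Unit
  rec X → rec X  (rec unchanged)
    ?Int → !Int
      +{more,stop,ack} → &{more,stop,ack}  (select→offer)
        • more:
          X self-dual
        • stop:
          X self-dual
        • ack:
          X self-dual

!Unit.rec X.!Int.&{more: X, stop: X, ack: X}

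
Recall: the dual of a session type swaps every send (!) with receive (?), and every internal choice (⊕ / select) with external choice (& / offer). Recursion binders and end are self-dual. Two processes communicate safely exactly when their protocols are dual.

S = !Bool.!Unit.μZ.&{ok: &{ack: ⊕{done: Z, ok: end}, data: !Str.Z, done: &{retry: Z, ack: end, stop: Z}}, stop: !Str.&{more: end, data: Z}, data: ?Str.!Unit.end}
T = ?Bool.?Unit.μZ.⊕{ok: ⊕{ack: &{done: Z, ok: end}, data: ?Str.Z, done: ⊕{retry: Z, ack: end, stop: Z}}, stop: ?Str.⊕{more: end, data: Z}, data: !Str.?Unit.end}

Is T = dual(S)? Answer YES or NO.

!Bool ‖ ?Bool  ok
  !Unit ‖ ?Unit  ok
    μZ ‖ μZ  ok (rec unchanged)
      &{ok,stop,data} ‖ ⊕{ok,stop,data}  ok label sets agree
        [ok]
          &{ack,data,done} ‖ ⊕{ack,data,done}  ok label sets agree
            [ack]
              ⊕{done,ok} ‖ &{done,ok}  ok label sets agree
                [done]
                  Z ‖ Z  ok
                [ok]
                  end ‖ end  ok
            [data]
              !Str ‖ ?Str  ok
                Z ‖ Z  ok
            [done]
              &{retry,ack,stop} ‖ ⊕{retry,ack,stop}  ok label sets agree
                [retry]
                  Z ‖ Z  ok
                [ack]
                  end ‖ end  ok
                [stop]
                  Z ‖ Z  ok
        [stop]
          !Str ‖ ?Str  ok
            &{more,data} ‖ ⊕{more,data}  ok label sets agree
              [more]
                end ‖ end  ok
              [data]
                Z ‖ Z  ok
        [data]
          ?Str ‖ !Str  ok
            !Unit ‖ ?Unit  ok
              end ‖ end  ok

YES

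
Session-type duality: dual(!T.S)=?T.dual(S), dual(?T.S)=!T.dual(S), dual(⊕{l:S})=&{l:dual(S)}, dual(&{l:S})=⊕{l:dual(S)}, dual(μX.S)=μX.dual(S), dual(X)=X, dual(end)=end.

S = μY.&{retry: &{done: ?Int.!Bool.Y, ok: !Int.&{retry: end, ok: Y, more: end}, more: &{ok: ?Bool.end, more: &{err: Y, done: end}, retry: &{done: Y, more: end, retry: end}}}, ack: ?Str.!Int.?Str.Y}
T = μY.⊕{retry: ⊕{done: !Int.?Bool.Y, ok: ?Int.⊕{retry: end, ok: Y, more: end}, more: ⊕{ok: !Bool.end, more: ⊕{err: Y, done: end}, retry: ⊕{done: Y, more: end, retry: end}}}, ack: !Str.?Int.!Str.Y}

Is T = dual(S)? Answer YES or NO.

YES

μY vs μY  match (μ self-dual)
  &{retry,ack} vs ⊕{retry,ack}  match label sets agree
    [retry]
      &{done,ok,more} vs ⊕{done,ok,more}  match label sets agree
        [done]
          ?Int vs !Int  match
            !Bool vs ?Bool  match
              Y vs Y  match
        [ok]
          !Int vs ?Int  match
            &{retry,ok,more} vs ⊕{retry,ok,more}  match label sets agree
              [retry]
                end vs end  match
              [ok]
                Y vs Y  match
              [more]
                end vs end  match
        [more]
          &{ok,more,retry} vs ⊕{ok,more,retry}  match label sets agree
            [ok]
              ?Bool vs !Bool  match
                end vs end  match
            [more]
              &{err,done} vs ⊕{err,done}  match label sets agree
                [err]
                  Y vs Y  match
                [done]
                  end vs end  match
            [retry]
              &{done,more,retry} vs ⊕{done,more,retry}  match label sets agree
                [done]
                  Y vs Y  match
                [more]
                  end vs end  match
                [retry]
                  end vs end  match
    [ack]
      ?Str vs !Str  match
        !Int vs ?Int  match
          ?Str vs !Str  match
            Y vs Y  match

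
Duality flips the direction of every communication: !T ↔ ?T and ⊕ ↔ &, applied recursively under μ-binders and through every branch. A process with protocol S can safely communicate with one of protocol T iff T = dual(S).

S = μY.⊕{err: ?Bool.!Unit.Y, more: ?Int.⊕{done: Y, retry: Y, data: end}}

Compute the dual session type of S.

μY ↦ μY  (rec unchanged)
  ⊕{err,more} ↦ &{err,more}  (⊕→&)
    [err]
      ?Bool ↦ !Bool
        !Unit ↦ ?Unit
          Y ↦ Y
    [more]
      ?Int ↦ !Int
        ⊕{done,retry,data} ↦ &{done,retry,data}  (⊕→&)
          [done]
            Y ↦ Y
          [retry]
            Y ↦ Y
          [data]
            end ↦ end

μY.&{err: !Bool.?Unit.Y, more: !Int.&{done: Y, retry: Y, data: end}}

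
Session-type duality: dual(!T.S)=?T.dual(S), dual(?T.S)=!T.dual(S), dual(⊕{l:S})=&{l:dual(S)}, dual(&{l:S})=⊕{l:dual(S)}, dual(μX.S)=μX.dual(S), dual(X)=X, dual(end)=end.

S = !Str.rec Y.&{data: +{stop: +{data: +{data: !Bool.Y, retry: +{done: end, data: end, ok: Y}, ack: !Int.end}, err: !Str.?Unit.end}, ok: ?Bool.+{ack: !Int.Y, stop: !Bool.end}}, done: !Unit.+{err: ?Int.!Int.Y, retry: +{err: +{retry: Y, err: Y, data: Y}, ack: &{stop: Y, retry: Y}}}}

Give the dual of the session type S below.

!Str → ?Str
  rec Y → rec Y  (binder kept)
    &{data,done} → +{data,done}  (offer→select)
      • data:
        +{stop,ok} → &{stop,ok}  (select→offer)
          • stop:
            +{data,err} → &{data,err}  (select→offer)
              • data:
                +{data,retry,ack} → &{data,retry,ack}  (select→offer)
                  • data:
                    !Bool → ?Bool
                      Y ↦ Y
                  • retry:
                    +{done,data,ok} → &{done,data,ok}  (select→offer)
                      • done:
                        end ↦ end
                      • data:
                        end ↦ end
                      • ok:
                        Y ↦ Y
                  • ack:
                    !Int → ?Int
                      end ↦ end
              • err:
                !Str → ?Str
                  ?Unit → !Unit
                    end ↦ end
          • ok:
            ?Bool → !Bool
              +{ack,stop} → &{ack,stop}  (select→offer)
                • ack:
                  !Int → ?Int
                    Y ↦ Y
                • stop:
                  !Bool → ?Bool
                    end ↦ end
      • done:
        !Unit → ?Unit
          +{err,retry} → &{err,retry}  (select→offer)
            • err:
              ?Int → !Int
                !Int → ?Int
                  Y ↦ Y
            • retry:
              +{err,ack} → &{err,ack}  (select→offer)
                • err:
                  +{retry,err,data} → &{retry,err,data}  (select→offer)
                    • retry:
                      Y ↦ Y
                    • err:
                      Y ↦ Y
                    • data:
                      Y ↦ Y
                • ack:
                  &{stop,retry} → +{stop,retry}  (offer→select)
                    • stop:
                      Y ↦ Y
                    • retry:
                      Y ↦ Y

?Str.rec Y.+{data: &{stop: &{data: &{data: ?Bool.Y, retry: &{done: end, data: end, ok: Y}, ack: ?Int.end}, err: ?Str.!Unit.end}, ok: !Bool.&{ack: ?Int.Y, stop: ?Bool.end}}, done: ?Unit.&{err: !Int.?Int.Y, retry: &{err: &{retry: Y, err: Y, data: Y}, ack: +{stop: Y, retry: Y}}}}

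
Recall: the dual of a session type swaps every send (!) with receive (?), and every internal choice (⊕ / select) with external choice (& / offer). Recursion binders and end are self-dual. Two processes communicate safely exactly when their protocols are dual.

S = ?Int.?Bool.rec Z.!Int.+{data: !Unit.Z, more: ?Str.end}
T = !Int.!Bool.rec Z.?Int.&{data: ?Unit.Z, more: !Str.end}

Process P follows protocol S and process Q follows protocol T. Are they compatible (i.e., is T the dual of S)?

?Int ‖ !Int  ✓
  ?Bool ‖ !Bool  ✓
    rec Z ‖ rec Z  ✓ (rec unchanged)
      !Int ‖ ?Int  ✓
        +{data,more} ‖ &{data,more}  ✓ same labels
          [data]
            !Unit ‖ ?Unit  ✓
              Z ‖ Z  ✓
          [more]
            ?Str ‖ !Str  ✓
              end ‖ end  ✓

YES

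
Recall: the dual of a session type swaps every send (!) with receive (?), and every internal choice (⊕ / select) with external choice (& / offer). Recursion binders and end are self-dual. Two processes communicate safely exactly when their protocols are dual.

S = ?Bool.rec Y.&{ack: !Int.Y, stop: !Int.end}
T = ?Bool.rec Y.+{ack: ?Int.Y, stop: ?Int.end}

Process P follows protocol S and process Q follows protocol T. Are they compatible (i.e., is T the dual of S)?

NO

?Bool ‖ ?Bool  ✗ same direction on both sides — not dual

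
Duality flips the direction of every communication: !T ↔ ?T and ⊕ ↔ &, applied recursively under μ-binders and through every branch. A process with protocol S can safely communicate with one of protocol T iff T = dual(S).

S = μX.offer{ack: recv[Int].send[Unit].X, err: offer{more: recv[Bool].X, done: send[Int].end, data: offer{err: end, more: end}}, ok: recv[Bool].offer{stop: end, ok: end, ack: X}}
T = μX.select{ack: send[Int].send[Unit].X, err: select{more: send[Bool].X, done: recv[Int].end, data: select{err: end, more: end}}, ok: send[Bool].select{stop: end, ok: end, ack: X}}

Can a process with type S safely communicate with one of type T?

NO

μX vs μX  match (rec unchanged)
  offer{ack,err,ok} vs select{ack,err,ok}  match same labels
    • ack:
      recv[Int] vs send[Int]  match
        send[Unit] vs send[Unit]  ✗ same direction on both sides — not dual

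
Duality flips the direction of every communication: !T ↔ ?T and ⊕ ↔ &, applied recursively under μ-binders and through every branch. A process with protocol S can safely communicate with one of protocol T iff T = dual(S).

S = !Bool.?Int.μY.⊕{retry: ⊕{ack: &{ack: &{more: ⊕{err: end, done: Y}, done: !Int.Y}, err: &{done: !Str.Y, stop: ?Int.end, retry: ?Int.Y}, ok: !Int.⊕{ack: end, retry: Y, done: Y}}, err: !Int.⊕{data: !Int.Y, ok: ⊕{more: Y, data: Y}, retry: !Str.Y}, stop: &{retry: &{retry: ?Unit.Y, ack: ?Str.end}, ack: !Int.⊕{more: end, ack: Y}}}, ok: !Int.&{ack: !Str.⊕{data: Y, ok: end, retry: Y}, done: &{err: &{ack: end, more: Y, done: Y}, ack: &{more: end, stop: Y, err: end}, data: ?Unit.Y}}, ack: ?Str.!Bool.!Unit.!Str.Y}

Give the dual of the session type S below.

!Bool ↦ ?Bool
  ?Int ↦ !Int
    μY ↦ μY  (rec unchanged)
      ⊕{retry,ok,ack} ↦ &{retry,ok,ack}  (⊕→&)
        [retry]
          ⊕{ack,err,stop} ↦ &{ack,err,stop}  (⊕→&)
            [ack]
              &{ack,err,ok} ↦ ⊕{ack,err,ok}  (offer→select)
                [ack]
                  &{more,done} ↦ ⊕{more,done}  (offer→select)
                    [more]
                      ⊕{err,done} ↦ &{err,done}  (⊕→&)
                        [err]
                          end self-dual
                        [done]
                          Y self-dual
                    [done]
                      !Int ↦ ?Int
                        Y self-dual
                [err]
                  &{done,stop,retry} ↦ ⊕{done,stop,retry}  (offer→select)
                    [done]
                      !Str ↦ ?Str
                        Y self-dual
                    [stop]
                      ?Int ↦ !Int
                        end self-dual
                    [retry]
                      ?Int ↦ !Int
                        Y self-dual
                [ok]
                  !Int ↦ ?Int
                    ⊕{ack,retry,done} ↦ &{ack,retry,done}  (⊕→&)
                      [ack]
                        end self-dual
                      [retry]
                        Y self-dual
                      [done]
                        Y self-dual
            [err]
              !Int ↦ ?Int
                ⊕{data,ok,retry} ↦ &{data,ok,retry}  (⊕→&)
                  [data]
                    !Int ↦ ?Int
                      Y self-dual
                  [ok]
                    ⊕{more,data} ↦ &{more,data}  (⊕→&)
                      [more]
                        Y self-dual
                      [data]
                        Y self-dual
                  [retry]
                    !Str ↦ ?Str
                      Y self-dual
            [stop]
              &{retry,ack} ↦ ⊕{retry,ack}  (offer→select)
                [retry]
                  &{retry,ack} ↦ ⊕{retry,ack}  (offer→select)
                    [retry]
                      ?Unit ↦ !Unit
                        Y self-dual
                    [ack]
                      ?Str ↦ !Str
                        end self-dual
                [ack]
                  !Int ↦ ?Int
                    ⊕{more,ack} ↦ &{more,ack}  (⊕→&)
                      [more]
                        end self-dual
                      [ack]
                        Y self-dual
        [ok]
          !Int ↦ ?Int
            &{ack,done} ↦ ⊕{ack,done}  (offer→select)
              [ack]
                !Str ↦ ?Str
                  ⊕{data,ok,retry} ↦ &{data,ok,retry}  (⊕→&)
                    [data]
                      Y self-dual
                    [ok]
                      end self-dual
                    [retry]
                      Y self-dual
              [done]
                &{err,ack,data} ↦ ⊕{err,ack,data}  (offer→select)
                  [err]
                    &{ack,more,done} ↦ ⊕{ack,more,done}  (offer→select)
                      [ack]
                        end self-dual
                      [more]
                        Y self-dual
                      [done]
                        Y self-dual
                  [ack]
                    &{more,stop,err} ↦ ⊕{more,stop,err}  (offer→select)
                      [more]
                        end self-dual
                      [stop]
                        Y self-dual
                      [err]
                        end self-dual
                  [data]
                    ?Unit ↦ !Unit
                      Y self-dual
        [ack]
          ?Str ↦ !Str
            !Bool ↦ ?Bool
              !Unit ↦ ?Unit
                !Str ↦ ?Str
                  Y self-dual

?Bool.!Int.μY.&{retry: &{ack: ⊕{ack: ⊕{more: &{err: end, done: Y}, done: ?Int.Y}, err: ⊕{done: ?Str.Y, stop: !Int.end, retry: !Int.Y}, ok: ?Int.&{ack: end, retry: Y, done: Y}}, err: ?Int.&{data: ?Int.Y, ok: &{more: Y, data: Y}, retry: ?Str.Y}, stop: ⊕{retry: ⊕{retry: !Unit.Y, ack: !Str.end}, ack: ?Int.&{more: end, ack: Y}}}, ok: ?Int.⊕{ack: ?Str.&{data: Y, ok: end, retry: Y}, done: ⊕{err: ⊕{ack: end, more: Y, done: Y}, ack: ⊕{more: end, stop: Y, err: end}, data: !Unit.Y}}, ack: !Str.?Bool.?Unit.?Str.Y}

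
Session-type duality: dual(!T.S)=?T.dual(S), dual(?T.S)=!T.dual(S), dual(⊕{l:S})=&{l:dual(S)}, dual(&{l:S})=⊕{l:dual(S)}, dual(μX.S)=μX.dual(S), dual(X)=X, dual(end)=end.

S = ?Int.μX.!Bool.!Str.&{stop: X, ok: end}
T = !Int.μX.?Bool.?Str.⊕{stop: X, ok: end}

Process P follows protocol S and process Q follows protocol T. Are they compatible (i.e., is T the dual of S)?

?Int vs !Int  ✓
  μX vs μX  ✓ (rec unchanged)
    !Bool vs ?Bool  ✓
      !Str vs ?Str  ✓
        &{stop,ok} vs ⊕{stop,ok}  ✓ labels match
          [stop]
            X vs X  ✓
          [ok]
            end vs end  ✓

YES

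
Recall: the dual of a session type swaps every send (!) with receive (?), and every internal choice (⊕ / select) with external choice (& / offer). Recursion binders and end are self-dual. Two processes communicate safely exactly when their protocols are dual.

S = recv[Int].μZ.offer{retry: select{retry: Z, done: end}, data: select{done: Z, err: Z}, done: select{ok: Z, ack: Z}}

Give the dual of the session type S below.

recv[Int] = send[Int]
  μZ = μZ  (μ self-dual)
    offer{retry,data,done} = select{retry,data,done}  (offer→select)
      • retry:
        select{retry,done} = offer{retry,done}  (internal→external)
          • retry:
            Z self-dual
          • done:
            end self-dual
      • data:
        select{done,err} = offer{done,err}  (internal→external)
          • done:
            Z self-dual
          • err:
            Z self-dual
      • done:
        select{ok,ack} = offer{ok,ack}  (internal→external)
          • ok:
            Z self-dual
          • ack:
            Z self-dual

send[Int].μZ.select{retry: offer{retry: Z, done: end}, data: offer{done: Z, err: Z}, done: offer{ok: Z, ack: Z}}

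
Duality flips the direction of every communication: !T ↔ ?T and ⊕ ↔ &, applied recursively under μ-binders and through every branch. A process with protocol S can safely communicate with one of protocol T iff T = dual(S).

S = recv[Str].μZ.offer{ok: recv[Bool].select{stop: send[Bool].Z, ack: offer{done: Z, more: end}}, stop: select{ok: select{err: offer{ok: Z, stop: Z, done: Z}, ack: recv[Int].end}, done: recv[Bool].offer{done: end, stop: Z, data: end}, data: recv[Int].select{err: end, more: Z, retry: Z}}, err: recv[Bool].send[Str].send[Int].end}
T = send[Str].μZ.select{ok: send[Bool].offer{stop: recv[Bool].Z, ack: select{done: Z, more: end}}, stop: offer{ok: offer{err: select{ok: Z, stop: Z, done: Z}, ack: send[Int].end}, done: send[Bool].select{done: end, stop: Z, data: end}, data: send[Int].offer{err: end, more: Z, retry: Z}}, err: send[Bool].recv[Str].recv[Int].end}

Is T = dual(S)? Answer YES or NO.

recv[Str] | send[Str]  ✓
  μZ | μZ  ✓ (binder kept)
    offer{ok,stop,err} | select{ok,stop,err}  ✓ label sets agree
      case ok:
        recv[Bool] | send[Bool]  ✓
          select{stop,ack} | offer{stop,ack}  ✓ label sets agree
            case stop:
              send[Bool] | recv[Bool]  ✓
                Z | Z  ✓
            case ack:
              offer{done,more} | select{done,more}  ✓ label sets agree
                case done:
                  Z | Z  ✓
                case more:
                  end | end  ✓
      case stop:
        select{ok,done,data} | offer{ok,done,data}  ✓ label sets agree
          case ok:
            select{err,ack} | offer{err,ack}  ✓ label sets agree
              case err:
                offer{ok,stop,done} | select{ok,stop,done}  ✓ label sets agree
                  case ok:
                    Z | Z  ✓
                  case stop:
                    Z | Z  ✓
                  case done:
                    Z | Z  ✓
              case ack:
                recv[Int] | send[Int]  ✓
                  end | end  ✓
          case done:
            recv[Bool] | send[Bool]  ✓
              offer{done,stop,data} | select{done,stop,data}  ✓ label sets agree
                case done:
                  end | end  ✓
                case stop:
                  Z | Z  ✓
                case data:
                  end | end  ✓
          case data:
            recv[Int] | send[Int]  ✓
              select{err,more,retry} | offer{err,more,retry}  ✓ label sets agree
                case err:
                  end | end  ✓
                case more:
                  Z | Z  ✓
                case retry:
                  Z | Z  ✓
      case err:
        recv[Bool] | send[Bool]  ✓
          send[Str] | recv[Str]  ✓
            send[Int] | recv[Int]  ✓
              end | end  ✓

YES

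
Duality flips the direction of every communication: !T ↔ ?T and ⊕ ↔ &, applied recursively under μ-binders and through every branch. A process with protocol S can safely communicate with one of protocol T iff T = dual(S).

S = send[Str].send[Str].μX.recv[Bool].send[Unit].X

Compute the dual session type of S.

recv[Str].recv[Str].μX.send[Bool].recv[Unit].X

send[Str] = recv[Str]
  send[Str] = recv[Str]
    μX = μX  (rec unchanged)
      recv[Bool] = send[Bool]
        send[Unit] = recv[Unit]
          X ↦ X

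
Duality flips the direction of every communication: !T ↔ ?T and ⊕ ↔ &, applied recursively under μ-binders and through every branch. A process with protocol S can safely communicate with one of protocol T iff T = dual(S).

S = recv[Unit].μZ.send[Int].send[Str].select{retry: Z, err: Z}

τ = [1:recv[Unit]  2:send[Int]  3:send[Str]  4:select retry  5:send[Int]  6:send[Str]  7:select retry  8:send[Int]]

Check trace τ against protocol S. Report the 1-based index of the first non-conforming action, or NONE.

[1] recv[Unit]  ✓  now at μZ.…
[2] send[Int]  ✓  now at send[Str].select{retry: μZ.…, err: μZ.…}
[3] send[Str]  ✓  now at select{retry: μZ.…, err: μZ.…}
[4] select retry  ✓  now at μZ.…
[5] send[Int]  ✓  now at send[Str].select{retry: μZ.…, err: μZ.…}
[6] send[Str]  ✓  now at select{retry: μZ.…, err: μZ.…}
[7] select retry  ✓  now at μZ.…
[8] send[Int]  ✓  now at send[Str].select{retry: μZ.…, err: μZ.…}
trace exhausted — no violation

NONE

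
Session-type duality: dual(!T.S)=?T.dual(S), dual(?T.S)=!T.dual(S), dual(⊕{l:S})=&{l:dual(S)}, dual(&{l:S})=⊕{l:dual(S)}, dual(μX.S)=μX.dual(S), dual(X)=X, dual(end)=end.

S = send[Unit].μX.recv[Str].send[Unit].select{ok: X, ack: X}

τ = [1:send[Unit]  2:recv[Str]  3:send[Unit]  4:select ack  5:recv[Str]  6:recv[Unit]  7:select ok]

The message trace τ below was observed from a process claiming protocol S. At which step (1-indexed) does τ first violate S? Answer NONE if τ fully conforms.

6

step 1: send[Unit]  match  cont: μX.…
step 2: recv[Str]  match  cont: send[Unit].select{ok: μX.…, ack: μX.…}
step 3: send[Unit]  match  cont: select{ok: μX.…, ack: μX.…}
step 4: select ack  match  cont: μX.…
step 5: recv[Str]  match  cont: send[Unit].select{ok: μX.…, ack: μX.…}
step 6: got recv[Unit], protocol expects send[Unit]  ✗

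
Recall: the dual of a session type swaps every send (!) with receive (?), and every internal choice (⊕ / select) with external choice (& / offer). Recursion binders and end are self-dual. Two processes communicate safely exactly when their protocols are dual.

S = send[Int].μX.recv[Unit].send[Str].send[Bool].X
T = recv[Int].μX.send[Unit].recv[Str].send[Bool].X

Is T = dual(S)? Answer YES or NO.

send[Int] vs recv[Int]  ✓
  μX vs μX  ✓ (rec unchanged)
    recv[Unit] vs send[Unit]  ✓
      send[Str] vs recv[Str]  ✓
        send[Bool] vs send[Bool]  ✗ same direction on both sides — not dual

NO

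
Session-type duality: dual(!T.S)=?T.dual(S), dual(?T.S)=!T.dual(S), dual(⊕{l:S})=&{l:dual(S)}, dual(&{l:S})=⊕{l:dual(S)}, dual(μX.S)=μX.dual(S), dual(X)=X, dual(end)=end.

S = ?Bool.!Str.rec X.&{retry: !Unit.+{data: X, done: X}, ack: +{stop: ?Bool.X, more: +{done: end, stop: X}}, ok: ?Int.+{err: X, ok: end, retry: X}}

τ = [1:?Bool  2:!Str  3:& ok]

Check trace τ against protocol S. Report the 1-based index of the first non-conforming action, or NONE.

@1 ?Bool  match  now at !Str.rec X.…
@2 !Str  match  now at rec X.…
@3 & ok  match  now at ?Int.+{err: rec X.…, ok: end, retry: rec X.…}
trace exhausted — no violation

NONE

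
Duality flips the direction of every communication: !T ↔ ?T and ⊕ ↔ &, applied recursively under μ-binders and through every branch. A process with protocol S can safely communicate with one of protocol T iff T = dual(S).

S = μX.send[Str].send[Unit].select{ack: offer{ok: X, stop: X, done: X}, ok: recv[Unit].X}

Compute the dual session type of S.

μX = μX  (binder kept)
  send[Str] = recv[Str]
    send[Unit] = recv[Unit]
      select{ack,ok} = offer{ack,ok}  (internal→external)
        [ack]
          offer{ok,stop,done} = select{ok,stop,done}  (&→⊕)
            [ok]
              X ↦ X
            [stop]
              X ↦ X
            [done]
              X ↦ X
        [ok]
          recv[Unit] = send[Unit]
            X ↦ X

μX.recv[Str].recv[Unit].offer{ack: select{ok: X, stop: X, done: X}, ok: send[Unit].X}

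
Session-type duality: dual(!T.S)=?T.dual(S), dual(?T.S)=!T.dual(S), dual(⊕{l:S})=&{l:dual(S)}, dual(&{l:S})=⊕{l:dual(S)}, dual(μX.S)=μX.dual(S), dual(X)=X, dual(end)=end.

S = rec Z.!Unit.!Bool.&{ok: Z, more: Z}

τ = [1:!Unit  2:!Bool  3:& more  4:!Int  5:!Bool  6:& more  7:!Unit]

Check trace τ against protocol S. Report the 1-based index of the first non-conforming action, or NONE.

4

step 1: !Unit  ✓  state: !Bool.&{ok: rec Z.…, more: rec Z.…}
step 2: !Bool  ✓  state: &{ok: rec Z.…, more: rec Z.…}
step 3: & more  ✓  state: rec Z.…
step 4: got !Int, protocol expects !Unit  ✗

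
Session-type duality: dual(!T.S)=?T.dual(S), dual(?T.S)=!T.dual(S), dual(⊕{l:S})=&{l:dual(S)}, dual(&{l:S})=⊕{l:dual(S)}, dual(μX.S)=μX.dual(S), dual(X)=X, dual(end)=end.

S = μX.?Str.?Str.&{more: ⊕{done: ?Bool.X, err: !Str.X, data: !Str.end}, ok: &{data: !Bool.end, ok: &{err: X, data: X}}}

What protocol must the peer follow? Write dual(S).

μX.!Str.!Str.⊕{more: &{done: !Bool.X, err: ?Str.X, data: ?Str.end}, ok: ⊕{data: ?Bool.end, ok: ⊕{err: X, data: X}}}

μX → μX  (binder kept)
  ?Str → !Str
    ?Str → !Str
      &{more,ok} → ⊕{more,ok}  (&→⊕)
        case more:
          ⊕{done,err,data} → &{done,err,data}  (select→offer)
            case done:
              ?Bool → !Bool
                X self-dual
            case err:
              !Str → ?Str
                X self-dual
            case data:
              !Str → ?Str
                end self-dual
        case ok:
          &{data,ok} → ⊕{data,ok}  (&→⊕)
            case data:
              !Bool → ?Bool
                end self-dual
            case ok:
              &{err,data} → ⊕{err,data}  (&→⊕)
                case err:
                  X self-dual
                case data:
                  X self-dual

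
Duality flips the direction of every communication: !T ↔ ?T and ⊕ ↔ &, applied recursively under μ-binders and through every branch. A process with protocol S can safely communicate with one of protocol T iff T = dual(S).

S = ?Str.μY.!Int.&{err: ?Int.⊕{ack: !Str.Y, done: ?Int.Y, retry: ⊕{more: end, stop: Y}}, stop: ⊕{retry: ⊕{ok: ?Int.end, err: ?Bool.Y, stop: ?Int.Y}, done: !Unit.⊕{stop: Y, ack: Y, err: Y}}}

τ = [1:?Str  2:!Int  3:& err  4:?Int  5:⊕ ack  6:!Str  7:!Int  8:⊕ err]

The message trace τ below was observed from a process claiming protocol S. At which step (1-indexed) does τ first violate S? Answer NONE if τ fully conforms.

step 1: ?Str  ✓  now at μY.…
step 2: !Int  ✓  now at &{err: ?Int.⊕{ack: !Str.μY.…, done: ?Int.μY.…, retry: ⊕{more: end, stop: μY.…}}, stop: ⊕{retry: ⊕{ok: ?Int.end, err: ?Bool.μY.…, stop: ?Int.μY.…}, done: !Unit.⊕{stop: μY.…, ack: μY.…, err: μY.…}}}
step 3: & err  ✓  now at ?Int.⊕{ack: !Str.μY.…, done: ?Int.μY.…, retry: ⊕{more: end, stop: μY.…}}
step 4: ?Int  ✓  now at ⊕{ack: !Str.μY.…, done: ?Int.μY.…, retry: ⊕{more: end, stop: μY.…}}
step 5: ⊕ ack  ✓  now at !Str.μY.…
step 6: !Str  ✓  now at μY.…
step 7: !Int  ✓  now at &{err: ?Int.⊕{ack: !Str.μY.…, done: ?Int.μY.…, retry: ⊕{more: end, stop: μY.…}}, stop: ⊕{retry: ⊕{ok: ?Int.end, err: ?Bool.μY.…, stop: ?Int.μY.…}, done: !Unit.⊕{stop: μY.…, ack: μY.…, err: μY.…}}}
step 8: got ⊕ err, protocol expects & err or & stop  ✗

8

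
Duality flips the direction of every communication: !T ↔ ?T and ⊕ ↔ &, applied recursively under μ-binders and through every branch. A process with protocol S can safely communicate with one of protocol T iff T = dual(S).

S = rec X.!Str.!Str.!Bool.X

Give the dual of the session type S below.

rec X.?Str.?Str.?Bool.X

rec X = rec X  (binder kept)
  !Str = ?Str
    !Str = ?Str
      !Bool = ?Bool
        X self-dual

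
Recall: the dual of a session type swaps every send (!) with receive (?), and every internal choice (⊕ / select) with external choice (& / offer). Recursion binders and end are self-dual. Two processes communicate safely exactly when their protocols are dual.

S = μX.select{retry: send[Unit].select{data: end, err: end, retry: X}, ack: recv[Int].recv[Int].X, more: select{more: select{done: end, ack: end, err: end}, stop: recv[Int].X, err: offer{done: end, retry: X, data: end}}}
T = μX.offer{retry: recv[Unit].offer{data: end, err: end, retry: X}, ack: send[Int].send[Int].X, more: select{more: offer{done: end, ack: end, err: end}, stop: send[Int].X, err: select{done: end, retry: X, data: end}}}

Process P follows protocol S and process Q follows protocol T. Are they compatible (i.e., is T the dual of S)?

NO

μX ‖ μX  ok (rec unchanged)
  select{retry,ack,more} ‖ offer{retry,ack,more}  ok labels match
    case retry:
      send[Unit] ‖ recv[Unit]  ok
        select{data,err,retry} ‖ offer{data,err,retry}  ok labels match
          case data:
            end ‖ end  ok
          case err:
            end ‖ end  ok
          case retry:
            X ‖ X  ok
    case ack:
      recv[Int] ‖ send[Int]  ok
        recv[Int] ‖ send[Int]  ok
          X ‖ X  ok
    case more:
      select{more,stop,err} ‖ select{more,stop,err}  ✗ choice polarity not flipped — not dual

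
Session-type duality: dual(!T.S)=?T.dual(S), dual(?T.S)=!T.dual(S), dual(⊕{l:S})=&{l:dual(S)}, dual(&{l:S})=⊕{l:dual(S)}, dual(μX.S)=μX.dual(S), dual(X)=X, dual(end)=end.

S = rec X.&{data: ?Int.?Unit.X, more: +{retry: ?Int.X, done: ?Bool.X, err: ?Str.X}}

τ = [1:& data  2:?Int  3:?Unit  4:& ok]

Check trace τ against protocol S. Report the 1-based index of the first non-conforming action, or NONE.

4

step 1: & data  ok  now at ?Int.?Unit.rec X.…
step 2: ?Int  ok  now at ?Unit.rec X.…
step 3: ?Unit  ok  now at rec X.…
step 4: got & ok, protocol expects & data or & more  ✗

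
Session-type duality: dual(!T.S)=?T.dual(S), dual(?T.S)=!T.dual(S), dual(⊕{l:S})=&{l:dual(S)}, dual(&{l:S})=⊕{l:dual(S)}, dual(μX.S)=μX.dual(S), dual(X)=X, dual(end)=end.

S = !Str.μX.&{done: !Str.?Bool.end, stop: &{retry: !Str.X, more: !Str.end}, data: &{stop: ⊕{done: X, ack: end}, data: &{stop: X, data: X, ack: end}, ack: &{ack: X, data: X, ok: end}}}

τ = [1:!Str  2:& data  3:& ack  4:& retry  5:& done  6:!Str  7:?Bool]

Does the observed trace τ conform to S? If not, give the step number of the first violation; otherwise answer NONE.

step 1: !Str  match  cont: μX.…
step 2: & data  match  cont: &{stop: ⊕{done: μX.…, ack: end}, data: &{stop: μX.…, data: μX.…, ack: end}, ack: &{ack: μX.…, data: μX.…, ok: end}}
step 3: & ack  match  cont: &{ack: μX.…, data: μX.…, ok: end}
step 4: got & retry, protocol expects & ack or & data or & ok  ✗

4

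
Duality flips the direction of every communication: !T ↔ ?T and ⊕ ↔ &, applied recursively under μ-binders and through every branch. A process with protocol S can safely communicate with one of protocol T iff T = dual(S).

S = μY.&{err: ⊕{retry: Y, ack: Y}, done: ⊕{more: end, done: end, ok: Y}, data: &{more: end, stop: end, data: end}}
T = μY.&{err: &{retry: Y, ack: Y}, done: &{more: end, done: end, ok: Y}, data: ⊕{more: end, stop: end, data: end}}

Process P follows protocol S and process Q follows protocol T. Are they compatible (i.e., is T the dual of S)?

μY ‖ μY  match (μ self-dual)
  &{err,done,data} ‖ &{err,done,data}  ✗ choice polarity not flipped — not dual

NO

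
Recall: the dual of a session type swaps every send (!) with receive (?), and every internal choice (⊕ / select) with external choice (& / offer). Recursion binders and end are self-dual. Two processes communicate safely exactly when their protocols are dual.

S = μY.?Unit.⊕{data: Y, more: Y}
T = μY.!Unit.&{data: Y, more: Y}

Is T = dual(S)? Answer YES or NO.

μY vs μY  match (rec unchanged)
  ?Unit vs !Unit  match
    ⊕{data,more} vs &{data,more}  match labels match
      [data]
        Y vs Y  match
      [more]
        Y vs Y  match

YES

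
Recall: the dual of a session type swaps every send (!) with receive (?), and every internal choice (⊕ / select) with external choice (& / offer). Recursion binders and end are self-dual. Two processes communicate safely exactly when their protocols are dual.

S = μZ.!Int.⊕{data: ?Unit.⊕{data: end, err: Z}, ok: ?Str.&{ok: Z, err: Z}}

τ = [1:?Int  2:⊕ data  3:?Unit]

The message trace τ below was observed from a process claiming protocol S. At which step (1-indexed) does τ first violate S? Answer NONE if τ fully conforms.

1

[1] got ?Int, protocol expects !Int  ✗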